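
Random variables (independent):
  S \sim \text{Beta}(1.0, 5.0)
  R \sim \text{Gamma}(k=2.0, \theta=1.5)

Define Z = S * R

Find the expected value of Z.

For independent RVs: E[XY] = E[X]*E[Y]
E[S] = 0.16666667
E[R] = 3
E[Z] = 0.16666667 * 3 = 0.5

0.5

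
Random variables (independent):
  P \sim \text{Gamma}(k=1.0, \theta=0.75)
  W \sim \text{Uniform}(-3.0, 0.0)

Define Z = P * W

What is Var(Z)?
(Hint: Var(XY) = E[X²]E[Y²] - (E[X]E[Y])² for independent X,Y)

Var(XY) = E[X²]E[Y²] - (E[X]E[Y])²
E[P] = 0.75, Var(P) = 0.5625
E[W] = -1.5, Var(W) = 0.75
E[P²] = 0.5625 + 0.75² = 1.125
E[W²] = 0.75 + (-1.5)² = 3
Var(Z) = 1.125*3 - (0.75*(-1.5))²
= 3.375 - 1.265625 = 2.109375

2.109375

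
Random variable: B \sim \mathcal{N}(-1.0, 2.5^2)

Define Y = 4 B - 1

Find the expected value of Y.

For Y = 4B - 1:
E[Y] = 4 * E[B] - 1
E[B] = -1.0 = -1
E[Y] = 4 * (-1) - 1 = -5

-5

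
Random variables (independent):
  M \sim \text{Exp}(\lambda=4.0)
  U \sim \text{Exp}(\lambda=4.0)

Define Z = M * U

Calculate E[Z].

For independent RVs: E[XY] = E[X]*E[Y]
E[M] = 0.25
E[U] = 0.25
E[Z] = 0.25 * 0.25 = 0.0625

0.0625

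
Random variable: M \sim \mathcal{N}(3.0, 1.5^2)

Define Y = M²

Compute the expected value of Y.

E[M²] = Var(M) + (E[M])² = 2.25 + 9 = 11.25

11.25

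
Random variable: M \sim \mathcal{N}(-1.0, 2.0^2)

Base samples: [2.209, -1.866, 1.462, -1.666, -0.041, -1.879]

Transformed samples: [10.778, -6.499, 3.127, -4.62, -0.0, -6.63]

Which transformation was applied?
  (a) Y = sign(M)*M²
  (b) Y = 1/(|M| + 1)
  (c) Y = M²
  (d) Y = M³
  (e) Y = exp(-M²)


Checking option (d) Y = M³:
  M = 2.209 -> Y = 10.778 ✓
  M = -1.866 -> Y = -6.499 ✓
  M = 1.462 -> Y = 3.127 ✓
All samples match this transformation.

(d) M³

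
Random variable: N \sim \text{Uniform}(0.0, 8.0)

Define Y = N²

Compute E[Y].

E[N²] = Var(N) + (E[N])² = 5.3333333 + 16 = 21.333333

21.333333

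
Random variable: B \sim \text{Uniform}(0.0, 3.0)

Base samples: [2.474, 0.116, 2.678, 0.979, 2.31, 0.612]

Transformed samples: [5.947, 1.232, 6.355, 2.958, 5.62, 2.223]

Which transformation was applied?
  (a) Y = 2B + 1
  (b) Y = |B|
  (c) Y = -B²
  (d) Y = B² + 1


Checking option (a) Y = 2B + 1:
  B = 2.474 -> Y = 5.947 ✓
  B = 0.116 -> Y = 1.232 ✓
  B = 2.678 -> Y = 6.355 ✓
All samples match this transformation.

(a) 2B + 1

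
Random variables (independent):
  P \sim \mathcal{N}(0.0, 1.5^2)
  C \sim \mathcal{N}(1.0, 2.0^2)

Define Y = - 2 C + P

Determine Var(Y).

For independent RVs: Var(aX + bY) = a²Var(X) + b²Var(Y)
Var(P) = 2.25
Var(C) = 4
Var(Y) = 1²*2.25 + (-2)²*4
= 1*2.25 + 4*4 = 18.25

18.25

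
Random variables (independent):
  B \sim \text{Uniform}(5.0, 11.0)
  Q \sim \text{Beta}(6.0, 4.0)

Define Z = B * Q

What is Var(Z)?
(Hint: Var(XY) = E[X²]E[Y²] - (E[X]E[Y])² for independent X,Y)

Var(XY) = E[X²]E[Y²] - (E[X]E[Y])²
E[B] = 8, Var(B) = 3
E[Q] = 0.6, Var(Q) = 0.021818182
E[B²] = 3 + 8² = 67
E[Q²] = 0.021818182 + 0.6² = 0.38181818
Var(Z) = 67*0.38181818 - (8*0.6)²
= 25.581818 - 23.04 = 2.5418182

2.5418182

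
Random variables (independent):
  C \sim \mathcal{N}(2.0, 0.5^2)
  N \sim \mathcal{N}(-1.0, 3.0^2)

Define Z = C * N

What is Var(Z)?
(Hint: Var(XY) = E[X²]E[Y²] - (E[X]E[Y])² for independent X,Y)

Var(XY) = E[X²]E[Y²] - (E[X]E[Y])²
E[C] = 2, Var(C) = 0.25
E[N] = -1, Var(N) = 9
E[C²] = 0.25 + 2² = 4.25
E[N²] = 9 + (-1)² = 10
Var(Z) = 4.25*10 - (2*(-1))²
= 42.5 - 4 = 38.5

38.5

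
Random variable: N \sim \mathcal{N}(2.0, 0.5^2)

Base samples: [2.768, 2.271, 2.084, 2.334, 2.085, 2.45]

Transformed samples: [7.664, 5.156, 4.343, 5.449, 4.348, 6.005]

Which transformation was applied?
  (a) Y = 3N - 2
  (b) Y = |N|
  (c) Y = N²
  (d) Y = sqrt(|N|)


Checking option (c) Y = N²:
  N = 2.768 -> Y = 7.664 ✓
  N = 2.271 -> Y = 5.156 ✓
  N = 2.084 -> Y = 4.343 ✓
All samples match this transformation.

(c) N²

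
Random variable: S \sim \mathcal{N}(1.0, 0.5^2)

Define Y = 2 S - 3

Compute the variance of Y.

For Y = aS + b: Var(Y) = a² * Var(S)
Var(S) = 0.5^2 = 0.25
Var(Y) = 2² * 0.25 = 4 * 0.25 = 1

1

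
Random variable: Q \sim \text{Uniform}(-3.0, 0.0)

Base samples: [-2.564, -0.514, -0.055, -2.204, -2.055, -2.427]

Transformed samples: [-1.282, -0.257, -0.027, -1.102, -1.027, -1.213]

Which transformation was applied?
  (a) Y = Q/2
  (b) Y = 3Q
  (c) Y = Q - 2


Checking option (a) Y = Q/2:
  Q = -2.564 -> Y = -1.282 ✓
  Q = -0.514 -> Y = -0.257 ✓
  Q = -0.055 -> Y = -0.027 ✓
All samples match this transformation.

(a) Q/2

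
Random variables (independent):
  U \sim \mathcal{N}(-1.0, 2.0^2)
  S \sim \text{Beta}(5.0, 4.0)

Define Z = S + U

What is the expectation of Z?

E[Z] = 1*E[U] + 1*E[S]
E[U] = -1
E[S] = 0.55555556
E[Z] = 1*(-1) + 1*0.55555556 = -0.44444444

-0.44444444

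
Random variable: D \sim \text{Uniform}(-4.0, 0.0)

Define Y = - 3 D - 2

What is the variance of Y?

For Y = aD + b: Var(Y) = a² * Var(D)
Var(D) = (0 + 4)^2/12 = 1.3333333
Var(Y) = (-3)² * 1.3333333 = 9 * 1.3333333 = 12

12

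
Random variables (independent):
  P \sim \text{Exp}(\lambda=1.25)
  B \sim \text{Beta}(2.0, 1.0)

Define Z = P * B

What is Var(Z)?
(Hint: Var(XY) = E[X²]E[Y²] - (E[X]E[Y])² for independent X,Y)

Var(XY) = E[X²]E[Y²] - (E[X]E[Y])²
E[P] = 0.8, Var(P) = 0.64
E[B] = 0.66666667, Var(B) = 0.055555556
E[P²] = 0.64 + 0.8² = 1.28
E[B²] = 0.055555556 + 0.66666667² = 0.5
Var(Z) = 1.28*0.5 - (0.8*0.66666667)²
= 0.64 - 0.28444444 = 0.35555556

0.35555556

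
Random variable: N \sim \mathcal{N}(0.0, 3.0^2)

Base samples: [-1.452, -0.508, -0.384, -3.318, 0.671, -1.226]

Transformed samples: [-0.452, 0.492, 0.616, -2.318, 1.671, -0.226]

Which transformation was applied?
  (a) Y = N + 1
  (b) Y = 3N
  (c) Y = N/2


Checking option (a) Y = N + 1:
  N = -1.452 -> Y = -0.452 ✓
  N = -0.508 -> Y = 0.492 ✓
  N = -0.384 -> Y = 0.616 ✓
All samples match this transformation.

(a) N + 1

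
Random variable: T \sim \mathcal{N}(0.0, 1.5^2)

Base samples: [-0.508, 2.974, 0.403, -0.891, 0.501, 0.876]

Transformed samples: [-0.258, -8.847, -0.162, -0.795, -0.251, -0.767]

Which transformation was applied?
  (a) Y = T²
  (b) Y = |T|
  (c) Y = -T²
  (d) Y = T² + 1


Checking option (c) Y = -T²:
  T = -0.508 -> Y = -0.258 ✓
  T = 2.974 -> Y = -8.847 ✓
  T = 0.403 -> Y = -0.162 ✓
All samples match this transformation.

(c) -T²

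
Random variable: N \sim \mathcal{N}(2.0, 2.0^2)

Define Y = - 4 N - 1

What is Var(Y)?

For Y = aN + b: Var(Y) = a² * Var(N)
Var(N) = 2.0^2 = 4
Var(Y) = (-4)² * 4 = 16 * 4 = 64

64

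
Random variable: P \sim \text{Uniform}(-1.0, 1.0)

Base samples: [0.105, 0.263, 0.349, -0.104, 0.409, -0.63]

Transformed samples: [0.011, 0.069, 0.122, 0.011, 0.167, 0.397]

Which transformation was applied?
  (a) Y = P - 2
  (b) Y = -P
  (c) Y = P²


Checking option (c) Y = P²:
  P = 0.105 -> Y = 0.011 ✓
  P = 0.263 -> Y = 0.069 ✓
  P = 0.349 -> Y = 0.122 ✓
All samples match this transformation.

(c) P²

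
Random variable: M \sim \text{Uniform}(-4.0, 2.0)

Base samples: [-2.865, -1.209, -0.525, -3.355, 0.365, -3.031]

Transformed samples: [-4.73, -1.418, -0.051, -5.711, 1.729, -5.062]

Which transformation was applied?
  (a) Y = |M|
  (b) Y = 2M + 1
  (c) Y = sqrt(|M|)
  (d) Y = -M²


Checking option (b) Y = 2M + 1:
  M = -2.865 -> Y = -4.73 ✓
  M = -1.209 -> Y = -1.418 ✓
  M = -0.525 -> Y = -0.051 ✓
All samples match this transformation.

(b) 2M + 1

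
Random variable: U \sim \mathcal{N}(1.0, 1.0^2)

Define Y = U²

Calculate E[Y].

Using E[X²] = Var(X) + (E[X])²:
E[U] = 1
Var(U) = 1.0^2 = 1
E[U²] = 1 + 1² = 1 + 1 = 2

2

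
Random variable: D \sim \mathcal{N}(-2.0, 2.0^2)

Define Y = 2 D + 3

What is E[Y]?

For Y = 2D + 3:
E[Y] = 2 * E[D] + 3
E[D] = -2.0 = -2
E[Y] = 2 * (-2) + 3 = -1

-1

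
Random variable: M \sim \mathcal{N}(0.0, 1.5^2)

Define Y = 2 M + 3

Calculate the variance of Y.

For Y = aM + b: Var(Y) = a² * Var(M)
Var(M) = 1.5^2 = 2.25
Var(Y) = 2² * 2.25 = 4 * 2.25 = 9

9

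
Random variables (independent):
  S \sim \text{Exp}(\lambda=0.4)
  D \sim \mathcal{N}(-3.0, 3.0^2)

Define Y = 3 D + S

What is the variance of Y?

For independent RVs: Var(aX + bY) = a²Var(X) + b²Var(Y)
Var(S) = 6.25
Var(D) = 9
Var(Y) = 1²*6.25 + 3²*9
= 1*6.25 + 9*9 = 87.25

87.25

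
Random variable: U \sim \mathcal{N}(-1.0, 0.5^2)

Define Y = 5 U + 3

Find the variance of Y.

For Y = aU + b: Var(Y) = a² * Var(U)
Var(U) = 0.5^2 = 0.25
Var(Y) = 5² * 0.25 = 25 * 0.25 = 6.25

6.25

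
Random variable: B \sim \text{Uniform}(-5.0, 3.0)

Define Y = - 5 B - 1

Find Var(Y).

For Y = aB + b: Var(Y) = a² * Var(B)
Var(B) = (3 + 5)^2/12 = 5.3333333
Var(Y) = (-5)² * 5.3333333 = 25 * 5.3333333 = 133.33333

133.33333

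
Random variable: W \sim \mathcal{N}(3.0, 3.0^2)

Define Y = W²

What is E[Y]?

Using E[X²] = Var(X) + (E[X])²:
E[W] = 3
Var(W) = 3.0^2 = 9
E[W²] = 9 + 3² = 9 + 9 = 18

18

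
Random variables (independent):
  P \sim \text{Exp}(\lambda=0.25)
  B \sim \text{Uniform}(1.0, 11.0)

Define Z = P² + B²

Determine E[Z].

E[Z] = E[P²] + E[B²]
E[P²] = Var(P) + E[P]² = 16 + 16 = 32
E[B²] = Var(B) + E[B]² = 8.3333333 + 36 = 44.333333
E[Z] = 32 + 44.333333 = 76.333333

76.333333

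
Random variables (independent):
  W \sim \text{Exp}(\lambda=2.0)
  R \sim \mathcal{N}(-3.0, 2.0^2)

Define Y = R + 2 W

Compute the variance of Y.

For independent RVs: Var(aX + bY) = a²Var(X) + b²Var(Y)
Var(W) = 0.25
Var(R) = 4
Var(Y) = 2²*0.25 + 1²*4
= 4*0.25 + 1*4 = 5

5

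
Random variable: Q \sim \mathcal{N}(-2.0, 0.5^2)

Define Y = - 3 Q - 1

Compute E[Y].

For Y = -3Q - 1:
E[Y] = -3 * E[Q] - 1
E[Q] = -2.0 = -2
E[Y] = -3 * (-2) - 1 = 5

5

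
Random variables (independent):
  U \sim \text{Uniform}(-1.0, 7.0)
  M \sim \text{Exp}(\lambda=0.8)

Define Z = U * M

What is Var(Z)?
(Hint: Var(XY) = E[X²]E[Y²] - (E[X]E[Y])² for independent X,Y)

Var(XY) = E[X²]E[Y²] - (E[X]E[Y])²
E[U] = 3, Var(U) = 5.3333333
E[M] = 1.25, Var(M) = 1.5625
E[U²] = 5.3333333 + 3² = 14.333333
E[M²] = 1.5625 + 1.25² = 3.125
Var(Z) = 14.333333*3.125 - (3*1.25)²
= 44.791667 - 14.0625 = 30.729167

30.729167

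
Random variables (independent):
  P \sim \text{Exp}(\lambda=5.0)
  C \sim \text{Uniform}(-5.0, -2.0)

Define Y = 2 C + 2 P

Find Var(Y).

For independent RVs: Var(aX + bY) = a²Var(X) + b²Var(Y)
Var(P) = 0.04
Var(C) = 0.75
Var(Y) = 2²*0.04 + 2²*0.75
= 4*0.04 + 4*0.75 = 3.16

3.16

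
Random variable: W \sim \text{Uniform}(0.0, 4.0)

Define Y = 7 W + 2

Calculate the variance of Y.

For Y = aW + b: Var(Y) = a² * Var(W)
Var(W) = (4 - 0)^2/12 = 1.3333333
Var(Y) = 7² * 1.3333333 = 49 * 1.3333333 = 65.333333

65.333333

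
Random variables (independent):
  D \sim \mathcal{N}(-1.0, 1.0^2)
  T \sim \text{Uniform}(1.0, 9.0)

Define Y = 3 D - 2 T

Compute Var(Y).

For independent RVs: Var(aX + bY) = a²Var(X) + b²Var(Y)
Var(D) = 1
Var(T) = 5.3333333
Var(Y) = 3²*1 + (-2)²*5.3333333
= 9*1 + 4*5.3333333 = 30.333333

30.333333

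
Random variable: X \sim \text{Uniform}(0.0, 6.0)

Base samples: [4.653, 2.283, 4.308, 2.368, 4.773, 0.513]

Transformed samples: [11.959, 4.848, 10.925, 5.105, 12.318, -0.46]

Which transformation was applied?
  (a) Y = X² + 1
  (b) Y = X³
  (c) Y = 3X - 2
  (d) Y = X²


Checking option (c) Y = 3X - 2:
  X = 4.653 -> Y = 11.959 ✓
  X = 2.283 -> Y = 4.848 ✓
  X = 4.308 -> Y = 10.925 ✓
All samples match this transformation.

(c) 3X - 2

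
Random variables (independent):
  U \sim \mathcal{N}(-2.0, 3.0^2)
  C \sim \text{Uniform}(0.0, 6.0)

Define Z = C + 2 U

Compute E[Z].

E[Z] = 2*E[U] + 1*E[C]
E[U] = -2
E[C] = 3
E[Z] = 2*(-2) + 1*3 = -1

-1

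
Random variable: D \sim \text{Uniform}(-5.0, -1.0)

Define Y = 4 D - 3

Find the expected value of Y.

For Y = 4D - 3:
E[Y] = 4 * E[D] - 3
E[D] = (-5 - 1)/2 = -3
E[Y] = 4 * (-3) - 3 = -15

-15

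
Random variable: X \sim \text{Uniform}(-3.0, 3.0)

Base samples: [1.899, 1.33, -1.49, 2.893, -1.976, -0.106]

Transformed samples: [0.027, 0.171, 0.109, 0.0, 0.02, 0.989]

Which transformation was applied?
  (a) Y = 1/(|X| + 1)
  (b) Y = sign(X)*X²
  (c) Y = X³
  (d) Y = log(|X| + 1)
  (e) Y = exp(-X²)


Checking option (e) Y = exp(-X²):
  X = 1.899 -> Y = 0.027 ✓
  X = 1.33 -> Y = 0.171 ✓
  X = -1.49 -> Y = 0.109 ✓
All samples match this transformation.

(e) exp(-X²)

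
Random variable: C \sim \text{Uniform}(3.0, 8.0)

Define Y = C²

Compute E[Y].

Using E[X²] = Var(X) + (E[X])²:
E[C] = 5.5
Var(C) = (8 - 3)^2/12 = 2.0833333
E[C²] = 2.0833333 + 5.5² = 2.0833333 + 30.25 = 32.333333

32.333333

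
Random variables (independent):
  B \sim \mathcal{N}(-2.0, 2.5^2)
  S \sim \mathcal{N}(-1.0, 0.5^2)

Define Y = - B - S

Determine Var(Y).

For independent RVs: Var(aX + bY) = a²Var(X) + b²Var(Y)
Var(B) = 6.25
Var(S) = 0.25
Var(Y) = (-1)²*6.25 + (-1)²*0.25
= 1*6.25 + 1*0.25 = 6.5

6.5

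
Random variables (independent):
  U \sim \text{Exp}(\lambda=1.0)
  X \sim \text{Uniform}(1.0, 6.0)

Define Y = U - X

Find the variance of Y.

For independent RVs: Var(aX + bY) = a²Var(X) + b²Var(Y)
Var(U) = 1
Var(X) = 2.0833333
Var(Y) = 1²*1 + (-1)²*2.0833333
= 1*1 + 1*2.0833333 = 3.0833333

3.0833333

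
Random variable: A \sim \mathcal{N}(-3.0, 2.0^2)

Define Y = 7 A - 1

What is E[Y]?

For Y = 7A - 1:
E[Y] = 7 * E[A] - 1
E[A] = -3.0 = -3
E[Y] = 7 * (-3) - 1 = -22

-22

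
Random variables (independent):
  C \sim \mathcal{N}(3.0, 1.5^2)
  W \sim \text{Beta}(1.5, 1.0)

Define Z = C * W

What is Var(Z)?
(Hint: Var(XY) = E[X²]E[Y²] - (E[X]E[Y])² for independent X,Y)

Var(XY) = E[X²]E[Y²] - (E[X]E[Y])²
E[C] = 3, Var(C) = 2.25
E[W] = 0.6, Var(W) = 0.068571429
E[C²] = 2.25 + 3² = 11.25
E[W²] = 0.068571429 + 0.6² = 0.42857143
Var(Z) = 11.25*0.42857143 - (3*0.6)²
= 4.8214286 - 3.24 = 1.5814286

1.5814286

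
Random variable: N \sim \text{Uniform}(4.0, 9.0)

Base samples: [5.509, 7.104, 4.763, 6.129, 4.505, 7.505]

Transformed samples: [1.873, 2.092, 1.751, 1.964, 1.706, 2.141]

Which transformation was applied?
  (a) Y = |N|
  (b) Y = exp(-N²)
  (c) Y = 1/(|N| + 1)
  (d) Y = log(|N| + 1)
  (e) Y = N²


Checking option (d) Y = log(|N| + 1):
  N = 5.509 -> Y = 1.873 ✓
  N = 7.104 -> Y = 2.092 ✓
  N = 4.763 -> Y = 1.751 ✓
All samples match this transformation.

(d) log(|N| + 1)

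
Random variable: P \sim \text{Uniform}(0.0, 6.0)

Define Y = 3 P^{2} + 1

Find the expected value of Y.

E[Y] = 3*E[P²] + 1
E[P] = 3
E[P²] = Var(P) + (E[P])² = 3 + 9 = 12
E[Y] = 3*12 + 1 = 37

37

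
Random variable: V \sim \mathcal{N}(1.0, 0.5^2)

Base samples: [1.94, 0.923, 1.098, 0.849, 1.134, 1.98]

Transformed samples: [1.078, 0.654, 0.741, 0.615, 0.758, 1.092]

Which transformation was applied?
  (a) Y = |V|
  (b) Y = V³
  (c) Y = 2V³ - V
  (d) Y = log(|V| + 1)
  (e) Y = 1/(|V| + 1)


Checking option (d) Y = log(|V| + 1):
  V = 1.94 -> Y = 1.078 ✓
  V = 0.923 -> Y = 0.654 ✓
  V = 1.098 -> Y = 0.741 ✓
All samples match this transformation.

(d) log(|V| + 1)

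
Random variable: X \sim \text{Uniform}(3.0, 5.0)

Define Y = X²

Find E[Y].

Using E[X²] = Var(X) + (E[X])²:
E[X] = 4
Var(X) = (5 - 3)^2/12 = 0.33333333
E[X²] = 0.33333333 + 4² = 0.33333333 + 16 = 16.333333

16.333333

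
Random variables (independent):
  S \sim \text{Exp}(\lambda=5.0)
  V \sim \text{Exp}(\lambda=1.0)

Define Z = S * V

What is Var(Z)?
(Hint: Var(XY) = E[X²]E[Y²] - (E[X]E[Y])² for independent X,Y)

Var(XY) = E[X²]E[Y²] - (E[X]E[Y])²
E[S] = 0.2, Var(S) = 0.04
E[V] = 1, Var(V) = 1
E[S²] = 0.04 + 0.2² = 0.08
E[V²] = 1 + 1² = 2
Var(Z) = 0.08*2 - (0.2*1)²
= 0.16 - 0.04 = 0.12

0.12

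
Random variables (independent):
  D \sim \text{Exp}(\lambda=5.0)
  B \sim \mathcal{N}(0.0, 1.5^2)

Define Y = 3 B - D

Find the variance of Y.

For independent RVs: Var(aX + bY) = a²Var(X) + b²Var(Y)
Var(D) = 0.04
Var(B) = 2.25
Var(Y) = (-1)²*0.04 + 3²*2.25
= 1*0.04 + 9*2.25 = 20.29

20.29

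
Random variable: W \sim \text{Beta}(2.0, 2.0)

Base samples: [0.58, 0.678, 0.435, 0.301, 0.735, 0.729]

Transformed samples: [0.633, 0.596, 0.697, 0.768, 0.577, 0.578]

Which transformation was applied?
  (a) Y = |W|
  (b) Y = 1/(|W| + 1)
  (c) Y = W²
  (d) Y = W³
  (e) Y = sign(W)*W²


Checking option (b) Y = 1/(|W| + 1):
  W = 0.58 -> Y = 0.633 ✓
  W = 0.678 -> Y = 0.596 ✓
  W = 0.435 -> Y = 0.697 ✓
All samples match this transformation.

(b) 1/(|W| + 1)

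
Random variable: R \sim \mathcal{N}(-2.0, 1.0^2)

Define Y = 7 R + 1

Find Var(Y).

For Y = aR + b: Var(Y) = a² * Var(R)
Var(R) = 1.0^2 = 1
Var(Y) = 7² * 1 = 49 * 1 = 49

49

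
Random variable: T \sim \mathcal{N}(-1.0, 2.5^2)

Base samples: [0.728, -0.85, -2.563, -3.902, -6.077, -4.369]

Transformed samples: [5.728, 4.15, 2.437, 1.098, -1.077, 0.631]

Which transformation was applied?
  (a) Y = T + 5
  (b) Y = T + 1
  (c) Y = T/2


Checking option (a) Y = T + 5:
  T = 0.728 -> Y = 5.728 ✓
  T = -0.85 -> Y = 4.15 ✓
  T = -2.563 -> Y = 2.437 ✓
All samples match this transformation.

(a) T + 5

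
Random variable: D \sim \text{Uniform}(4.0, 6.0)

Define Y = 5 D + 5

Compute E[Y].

For Y = 5D + 5:
E[Y] = 5 * E[D] + 5
E[D] = (4 + 6)/2 = 5
E[Y] = 5 * 5 + 5 = 30

30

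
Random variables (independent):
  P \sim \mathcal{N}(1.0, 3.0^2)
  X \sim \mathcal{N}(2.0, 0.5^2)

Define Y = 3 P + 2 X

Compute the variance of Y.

For independent RVs: Var(aX + bY) = a²Var(X) + b²Var(Y)
Var(P) = 9
Var(X) = 0.25
Var(Y) = 3²*9 + 2²*0.25
= 9*9 + 4*0.25 = 82

82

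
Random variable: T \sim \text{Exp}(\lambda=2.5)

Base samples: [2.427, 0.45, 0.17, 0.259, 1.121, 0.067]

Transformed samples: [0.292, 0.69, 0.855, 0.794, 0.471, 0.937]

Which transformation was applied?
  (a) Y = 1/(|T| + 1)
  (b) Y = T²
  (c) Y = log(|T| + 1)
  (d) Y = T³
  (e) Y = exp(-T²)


Checking option (a) Y = 1/(|T| + 1):
  T = 2.427 -> Y = 0.292 ✓
  T = 0.45 -> Y = 0.69 ✓
  T = 0.17 -> Y = 0.855 ✓
All samples match this transformation.

(a) 1/(|T| + 1)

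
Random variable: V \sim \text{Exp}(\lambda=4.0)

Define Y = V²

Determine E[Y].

E[V²] = Var(V) + (E[V])² = 0.0625 + 0.0625 = 0.125

0.125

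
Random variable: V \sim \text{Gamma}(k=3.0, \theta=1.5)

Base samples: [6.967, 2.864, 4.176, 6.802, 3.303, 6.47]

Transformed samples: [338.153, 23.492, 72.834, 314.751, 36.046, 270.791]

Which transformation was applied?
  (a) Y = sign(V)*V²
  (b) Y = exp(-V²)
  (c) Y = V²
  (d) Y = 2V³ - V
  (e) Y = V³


Checking option (e) Y = V³:
  V = 6.967 -> Y = 338.153 ✓
  V = 2.864 -> Y = 23.492 ✓
  V = 4.176 -> Y = 72.834 ✓
All samples match this transformation.

(e) V³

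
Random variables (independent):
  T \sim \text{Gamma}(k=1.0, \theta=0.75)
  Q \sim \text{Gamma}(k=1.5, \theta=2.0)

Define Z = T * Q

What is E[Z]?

For independent RVs: E[XY] = E[X]*E[Y]
E[T] = 0.75
E[Q] = 3
E[Z] = 0.75 * 3 = 2.25

2.25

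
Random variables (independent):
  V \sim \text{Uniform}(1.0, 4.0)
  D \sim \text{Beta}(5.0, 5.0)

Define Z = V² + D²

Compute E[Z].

E[Z] = E[V²] + E[D²]
E[V²] = Var(V) + E[V]² = 0.75 + 6.25 = 7
E[D²] = Var(D) + E[D]² = 0.022727273 + 0.25 = 0.27272727
E[Z] = 7 + 0.27272727 = 7.2727273

7.2727273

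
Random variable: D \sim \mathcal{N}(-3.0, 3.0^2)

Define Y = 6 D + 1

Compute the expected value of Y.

For Y = 6D + 1:
E[Y] = 6 * E[D] + 1
E[D] = -3.0 = -3
E[Y] = 6 * (-3) + 1 = -17

-17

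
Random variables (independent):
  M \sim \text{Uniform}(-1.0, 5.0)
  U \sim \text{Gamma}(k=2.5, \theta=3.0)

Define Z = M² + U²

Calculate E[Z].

E[Z] = E[M²] + E[U²]
E[M²] = Var(M) + E[M]² = 3 + 4 = 7
E[U²] = Var(U) + E[U]² = 22.5 + 56.25 = 78.75
E[Z] = 7 + 78.75 = 85.75

85.75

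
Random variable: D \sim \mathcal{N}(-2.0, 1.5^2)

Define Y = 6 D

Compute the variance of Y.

For Y = aD + b: Var(Y) = a² * Var(D)
Var(D) = 1.5^2 = 2.25
Var(Y) = 6² * 2.25 = 36 * 2.25 = 81

81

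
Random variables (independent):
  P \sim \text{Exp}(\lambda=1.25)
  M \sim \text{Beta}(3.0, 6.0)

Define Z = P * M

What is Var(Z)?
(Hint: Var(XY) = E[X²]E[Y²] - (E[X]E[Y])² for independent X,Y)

Var(XY) = E[X²]E[Y²] - (E[X]E[Y])²
E[P] = 0.8, Var(P) = 0.64
E[M] = 0.33333333, Var(M) = 0.022222222
E[P²] = 0.64 + 0.8² = 1.28
E[M²] = 0.022222222 + 0.33333333² = 0.13333333
Var(Z) = 1.28*0.13333333 - (0.8*0.33333333)²
= 0.17066667 - 0.071111111 = 0.099555556

0.099555556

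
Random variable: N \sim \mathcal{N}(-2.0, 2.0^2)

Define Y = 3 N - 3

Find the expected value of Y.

For Y = 3N - 3:
E[Y] = 3 * E[N] - 3
E[N] = -2.0 = -2
E[Y] = 3 * (-2) - 3 = -9

-9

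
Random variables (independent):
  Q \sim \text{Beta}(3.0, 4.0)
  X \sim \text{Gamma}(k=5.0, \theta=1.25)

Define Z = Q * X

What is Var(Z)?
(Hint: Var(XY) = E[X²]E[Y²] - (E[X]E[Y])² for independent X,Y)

Var(XY) = E[X²]E[Y²] - (E[X]E[Y])²
E[Q] = 0.42857143, Var(Q) = 0.030612245
E[X] = 6.25, Var(X) = 7.8125
E[Q²] = 0.030612245 + 0.42857143² = 0.21428571
E[X²] = 7.8125 + 6.25² = 46.875
Var(Z) = 0.21428571*46.875 - (0.42857143*6.25)²
= 10.044643 - 7.1747449 = 2.869898

2.869898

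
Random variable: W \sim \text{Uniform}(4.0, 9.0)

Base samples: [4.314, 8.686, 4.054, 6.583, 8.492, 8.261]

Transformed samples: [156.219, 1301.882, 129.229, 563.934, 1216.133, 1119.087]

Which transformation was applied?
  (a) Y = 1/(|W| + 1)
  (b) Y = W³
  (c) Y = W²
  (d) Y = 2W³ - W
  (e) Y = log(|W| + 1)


Checking option (d) Y = 2W³ - W:
  W = 4.314 -> Y = 156.219 ✓
  W = 8.686 -> Y = 1301.882 ✓
  W = 4.054 -> Y = 129.229 ✓
All samples match this transformation.

(d) 2W³ - W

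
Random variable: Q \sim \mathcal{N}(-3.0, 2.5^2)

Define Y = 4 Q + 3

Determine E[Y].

For Y = 4Q + 3:
E[Y] = 4 * E[Q] + 3
E[Q] = -3.0 = -3
E[Y] = 4 * (-3) + 3 = -9

-9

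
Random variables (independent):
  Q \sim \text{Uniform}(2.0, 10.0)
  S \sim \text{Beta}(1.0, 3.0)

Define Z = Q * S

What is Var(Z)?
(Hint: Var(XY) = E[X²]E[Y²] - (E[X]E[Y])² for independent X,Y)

Var(XY) = E[X²]E[Y²] - (E[X]E[Y])²
E[Q] = 6, Var(Q) = 5.3333333
E[S] = 0.25, Var(S) = 0.0375
E[Q²] = 5.3333333 + 6² = 41.333333
E[S²] = 0.0375 + 0.25² = 0.1
Var(Z) = 41.333333*0.1 - (6*0.25)²
= 4.1333333 - 2.25 = 1.8833333

1.8833333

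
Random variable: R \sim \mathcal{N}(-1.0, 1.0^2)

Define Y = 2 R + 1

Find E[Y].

For Y = 2R + 1:
E[Y] = 2 * E[R] + 1
E[R] = -1.0 = -1
E[Y] = 2 * (-1) + 1 = -1

-1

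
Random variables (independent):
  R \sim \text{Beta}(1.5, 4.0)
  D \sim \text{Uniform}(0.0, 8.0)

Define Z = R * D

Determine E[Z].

For independent RVs: E[XY] = E[X]*E[Y]
E[R] = 0.27272727
E[D] = 4
E[Z] = 0.27272727 * 4 = 1.0909091

1.0909091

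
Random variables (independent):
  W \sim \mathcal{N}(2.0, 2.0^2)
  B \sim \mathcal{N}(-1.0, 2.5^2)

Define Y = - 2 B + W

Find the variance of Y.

For independent RVs: Var(aX + bY) = a²Var(X) + b²Var(Y)
Var(W) = 4
Var(B) = 6.25
Var(Y) = 1²*4 + (-2)²*6.25
= 1*4 + 4*6.25 = 29

29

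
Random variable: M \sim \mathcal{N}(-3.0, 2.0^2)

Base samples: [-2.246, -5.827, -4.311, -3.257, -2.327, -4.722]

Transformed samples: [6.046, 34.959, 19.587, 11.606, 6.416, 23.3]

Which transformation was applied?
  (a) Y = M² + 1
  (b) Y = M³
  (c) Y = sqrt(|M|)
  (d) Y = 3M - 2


Checking option (a) Y = M² + 1:
  M = -2.246 -> Y = 6.046 ✓
  M = -5.827 -> Y = 34.959 ✓
  M = -4.311 -> Y = 19.587 ✓
All samples match this transformation.

(a) M² + 1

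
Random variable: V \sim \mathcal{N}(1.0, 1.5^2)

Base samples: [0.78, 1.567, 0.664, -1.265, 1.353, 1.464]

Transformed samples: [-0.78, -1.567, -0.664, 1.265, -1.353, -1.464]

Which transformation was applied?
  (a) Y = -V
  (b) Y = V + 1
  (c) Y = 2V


Checking option (a) Y = -V:
  V = 0.78 -> Y = -0.78 ✓
  V = 1.567 -> Y = -1.567 ✓
  V = 0.664 -> Y = -0.664 ✓
All samples match this transformation.

(a) -V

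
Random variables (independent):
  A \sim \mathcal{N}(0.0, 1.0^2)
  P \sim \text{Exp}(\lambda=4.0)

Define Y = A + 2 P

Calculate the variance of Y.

For independent RVs: Var(aX + bY) = a²Var(X) + b²Var(Y)
Var(A) = 1
Var(P) = 0.0625
Var(Y) = 1²*1 + 2²*0.0625
= 1*1 + 4*0.0625 = 1.25

1.25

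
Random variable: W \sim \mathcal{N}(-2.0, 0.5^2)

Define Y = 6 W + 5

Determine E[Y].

For Y = 6W + 5:
E[Y] = 6 * E[W] + 5
E[W] = -2.0 = -2
E[Y] = 6 * (-2) + 5 = -7

-7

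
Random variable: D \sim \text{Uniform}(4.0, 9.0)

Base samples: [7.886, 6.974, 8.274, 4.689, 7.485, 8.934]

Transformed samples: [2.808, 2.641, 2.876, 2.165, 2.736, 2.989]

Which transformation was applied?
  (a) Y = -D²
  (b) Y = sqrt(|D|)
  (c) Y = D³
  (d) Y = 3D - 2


Checking option (b) Y = sqrt(|D|):
  D = 7.886 -> Y = 2.808 ✓
  D = 6.974 -> Y = 2.641 ✓
  D = 8.274 -> Y = 2.876 ✓
All samples match this transformation.

(b) sqrt(|D|)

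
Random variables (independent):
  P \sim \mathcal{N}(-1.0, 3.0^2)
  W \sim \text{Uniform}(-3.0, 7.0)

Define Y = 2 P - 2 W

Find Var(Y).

For independent RVs: Var(aX + bY) = a²Var(X) + b²Var(Y)
Var(P) = 9
Var(W) = 8.3333333
Var(Y) = 2²*9 + (-2)²*8.3333333
= 4*9 + 4*8.3333333 = 69.333333

69.333333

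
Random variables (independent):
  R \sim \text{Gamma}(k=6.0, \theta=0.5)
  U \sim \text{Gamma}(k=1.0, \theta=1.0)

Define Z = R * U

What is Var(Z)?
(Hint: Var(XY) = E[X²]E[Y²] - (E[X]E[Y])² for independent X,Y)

Var(XY) = E[X²]E[Y²] - (E[X]E[Y])²
E[R] = 3, Var(R) = 1.5
E[U] = 1, Var(U) = 1
E[R²] = 1.5 + 3² = 10.5
E[U²] = 1 + 1² = 2
Var(Z) = 10.5*2 - (3*1)²
= 21 - 9 = 12

12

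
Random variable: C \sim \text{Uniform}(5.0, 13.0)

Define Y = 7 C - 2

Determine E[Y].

For Y = 7C - 2:
E[Y] = 7 * E[C] - 2
E[C] = (5 + 13)/2 = 9
E[Y] = 7 * 9 - 2 = 61

61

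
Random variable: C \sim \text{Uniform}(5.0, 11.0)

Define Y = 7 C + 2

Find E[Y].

For Y = 7C + 2:
E[Y] = 7 * E[C] + 2
E[C] = (5 + 11)/2 = 8
E[Y] = 7 * 8 + 2 = 58

58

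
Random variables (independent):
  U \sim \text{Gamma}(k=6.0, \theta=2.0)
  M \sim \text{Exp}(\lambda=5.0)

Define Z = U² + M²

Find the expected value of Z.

E[Z] = E[U²] + E[M²]
E[U²] = Var(U) + E[U]² = 24 + 144 = 168
E[M²] = Var(M) + E[M]² = 0.04 + 0.04 = 0.08
E[Z] = 168 + 0.08 = 168.08

168.08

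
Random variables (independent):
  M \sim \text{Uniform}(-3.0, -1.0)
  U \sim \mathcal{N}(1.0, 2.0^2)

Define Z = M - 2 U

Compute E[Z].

E[Z] = 1*E[M] - 2*E[U]
E[M] = -2
E[U] = 1
E[Z] = 1*(-2) - 2*1 = -4

-4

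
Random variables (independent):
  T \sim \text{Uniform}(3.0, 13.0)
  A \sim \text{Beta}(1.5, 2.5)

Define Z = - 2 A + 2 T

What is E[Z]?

E[Z] = 2*E[T] - 2*E[A]
E[T] = 8
E[A] = 0.375
E[Z] = 2*8 - 2*0.375 = 15.25

15.25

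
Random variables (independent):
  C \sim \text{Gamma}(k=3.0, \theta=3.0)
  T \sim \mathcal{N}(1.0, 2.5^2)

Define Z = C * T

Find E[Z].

For independent RVs: E[XY] = E[X]*E[Y]
E[C] = 9
E[T] = 1
E[Z] = 9 * 1 = 9

9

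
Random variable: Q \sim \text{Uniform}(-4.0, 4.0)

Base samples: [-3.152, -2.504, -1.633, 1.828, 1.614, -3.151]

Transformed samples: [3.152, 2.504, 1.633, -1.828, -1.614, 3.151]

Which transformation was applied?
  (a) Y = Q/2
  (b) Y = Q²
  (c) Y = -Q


Checking option (c) Y = -Q:
  Q = -3.152 -> Y = 3.152 ✓
  Q = -2.504 -> Y = 2.504 ✓
  Q = -1.633 -> Y = 1.633 ✓
All samples match this transformation.

(c) -Q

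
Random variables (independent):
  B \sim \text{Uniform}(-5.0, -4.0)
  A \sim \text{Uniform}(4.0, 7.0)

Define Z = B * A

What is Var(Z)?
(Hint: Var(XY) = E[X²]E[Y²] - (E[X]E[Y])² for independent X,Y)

Var(XY) = E[X²]E[Y²] - (E[X]E[Y])²
E[B] = -4.5, Var(B) = 0.083333333
E[A] = 5.5, Var(A) = 0.75
E[B²] = 0.083333333 + (-4.5)² = 20.333333
E[A²] = 0.75 + 5.5² = 31
Var(Z) = 20.333333*31 - (-4.5*5.5)²
= 630.33333 - 612.5625 = 17.770833

17.770833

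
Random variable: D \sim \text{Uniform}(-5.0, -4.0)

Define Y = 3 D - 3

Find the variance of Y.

For Y = aD + b: Var(Y) = a² * Var(D)
Var(D) = (-4 + 5)^2/12 = 0.083333333
Var(Y) = 3² * 0.083333333 = 9 * 0.083333333 = 0.75

0.75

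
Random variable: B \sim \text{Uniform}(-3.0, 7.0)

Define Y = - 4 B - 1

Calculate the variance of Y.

For Y = aB + b: Var(Y) = a² * Var(B)
Var(B) = (7 + 3)^2/12 = 8.3333333
Var(Y) = (-4)² * 8.3333333 = 16 * 8.3333333 = 133.33333

133.33333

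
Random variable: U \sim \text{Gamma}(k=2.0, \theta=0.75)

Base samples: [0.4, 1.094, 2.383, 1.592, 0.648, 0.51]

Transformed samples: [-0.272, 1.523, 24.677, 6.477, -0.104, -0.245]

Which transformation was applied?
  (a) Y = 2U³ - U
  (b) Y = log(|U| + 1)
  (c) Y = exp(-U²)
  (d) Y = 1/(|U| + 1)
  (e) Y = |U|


Checking option (a) Y = 2U³ - U:
  U = 0.4 -> Y = -0.272 ✓
  U = 1.094 -> Y = 1.523 ✓
  U = 2.383 -> Y = 24.677 ✓
All samples match this transformation.

(a) 2U³ - U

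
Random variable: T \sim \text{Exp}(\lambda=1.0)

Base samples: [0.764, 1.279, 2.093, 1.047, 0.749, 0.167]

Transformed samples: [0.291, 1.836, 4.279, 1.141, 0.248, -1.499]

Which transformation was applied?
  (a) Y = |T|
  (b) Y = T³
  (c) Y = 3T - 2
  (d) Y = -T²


Checking option (c) Y = 3T - 2:
  T = 0.764 -> Y = 0.291 ✓
  T = 1.279 -> Y = 1.836 ✓
  T = 2.093 -> Y = 4.279 ✓
All samples match this transformation.

(c) 3T - 2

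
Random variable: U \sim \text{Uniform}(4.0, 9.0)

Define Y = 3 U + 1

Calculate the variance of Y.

For Y = aU + b: Var(Y) = a² * Var(U)
Var(U) = (9 - 4)^2/12 = 2.0833333
Var(Y) = 3² * 2.0833333 = 9 * 2.0833333 = 18.75

18.75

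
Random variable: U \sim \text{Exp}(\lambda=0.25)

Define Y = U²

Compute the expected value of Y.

E[U²] = Var(U) + (E[U])² = 16 + 16 = 32

32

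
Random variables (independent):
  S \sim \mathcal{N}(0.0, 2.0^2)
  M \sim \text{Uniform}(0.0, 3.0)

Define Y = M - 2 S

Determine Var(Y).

For independent RVs: Var(aX + bY) = a²Var(X) + b²Var(Y)
Var(S) = 4
Var(M) = 0.75
Var(Y) = (-2)²*4 + 1²*0.75
= 4*4 + 1*0.75 = 16.75

16.75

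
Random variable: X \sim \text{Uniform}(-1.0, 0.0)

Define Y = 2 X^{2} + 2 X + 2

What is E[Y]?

E[Y] = 2*E[X²] + 2*E[X] + 2
E[X] = -0.5
E[X²] = Var(X) + (E[X])² = 0.083333333 + 0.25 = 0.33333333
E[Y] = 2*0.33333333 + 2*(-0.5) + 2 = 1.6666667

1.6666667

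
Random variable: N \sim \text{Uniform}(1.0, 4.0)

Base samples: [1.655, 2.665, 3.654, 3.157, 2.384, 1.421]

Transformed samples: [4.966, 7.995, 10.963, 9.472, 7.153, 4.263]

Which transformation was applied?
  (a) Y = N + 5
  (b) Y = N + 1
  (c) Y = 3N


Checking option (c) Y = 3N:
  N = 1.655 -> Y = 4.966 ✓
  N = 2.665 -> Y = 7.995 ✓
  N = 3.654 -> Y = 10.963 ✓
All samples match this transformation.

(c) 3N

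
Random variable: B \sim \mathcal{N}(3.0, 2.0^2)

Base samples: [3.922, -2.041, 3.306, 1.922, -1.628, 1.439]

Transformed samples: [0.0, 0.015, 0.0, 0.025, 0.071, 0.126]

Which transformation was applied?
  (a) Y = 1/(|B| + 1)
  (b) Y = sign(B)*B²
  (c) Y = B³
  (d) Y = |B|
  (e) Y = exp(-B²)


Checking option (e) Y = exp(-B²):
  B = 3.922 -> Y = 0.0 ✓
  B = -2.041 -> Y = 0.015 ✓
  B = 3.306 -> Y = 0.0 ✓
All samples match this transformation.

(e) exp(-B²)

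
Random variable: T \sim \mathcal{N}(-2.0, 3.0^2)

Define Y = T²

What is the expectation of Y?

E[T²] = Var(T) + (E[T])² = 9 + 4 = 13

13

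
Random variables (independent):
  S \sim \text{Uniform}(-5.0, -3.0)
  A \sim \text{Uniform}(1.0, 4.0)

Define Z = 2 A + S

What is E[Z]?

E[Z] = 1*E[S] + 2*E[A]
E[S] = -4
E[A] = 2.5
E[Z] = 1*(-4) + 2*2.5 = 1

1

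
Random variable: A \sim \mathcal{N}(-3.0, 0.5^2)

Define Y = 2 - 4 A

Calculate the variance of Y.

For Y = aA + b: Var(Y) = a² * Var(A)
Var(A) = 0.5^2 = 0.25
Var(Y) = (-4)² * 0.25 = 16 * 0.25 = 4

4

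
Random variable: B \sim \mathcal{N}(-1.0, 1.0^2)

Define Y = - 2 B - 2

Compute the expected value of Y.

For Y = -2B - 2:
E[Y] = -2 * E[B] - 2
E[B] = -1.0 = -1
E[Y] = -2 * (-1) - 2 = 0

0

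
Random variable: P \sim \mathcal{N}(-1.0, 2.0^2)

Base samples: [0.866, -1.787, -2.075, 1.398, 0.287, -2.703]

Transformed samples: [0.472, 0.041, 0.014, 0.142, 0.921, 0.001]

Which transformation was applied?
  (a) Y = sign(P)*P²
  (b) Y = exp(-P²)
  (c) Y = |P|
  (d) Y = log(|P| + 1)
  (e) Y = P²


Checking option (b) Y = exp(-P²):
  P = 0.866 -> Y = 0.472 ✓
  P = -1.787 -> Y = 0.041 ✓
  P = -2.075 -> Y = 0.014 ✓
All samples match this transformation.

(b) exp(-P²)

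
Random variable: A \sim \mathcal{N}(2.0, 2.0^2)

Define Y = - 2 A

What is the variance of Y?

For Y = aA + b: Var(Y) = a² * Var(A)
Var(A) = 2.0^2 = 4
Var(Y) = (-2)² * 4 = 4 * 4 = 16

16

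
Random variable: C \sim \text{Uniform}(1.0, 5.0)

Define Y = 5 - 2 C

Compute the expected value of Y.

For Y = -2C + 5:
E[Y] = -2 * E[C] + 5
E[C] = (1 + 5)/2 = 3
E[Y] = -2 * 3 + 5 = -1

-1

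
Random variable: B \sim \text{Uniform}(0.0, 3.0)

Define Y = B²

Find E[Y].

Using E[X²] = Var(X) + (E[X])²:
E[B] = 1.5
Var(B) = (3 - 0)^2/12 = 0.75
E[B²] = 0.75 + 1.5² = 0.75 + 2.25 = 3

3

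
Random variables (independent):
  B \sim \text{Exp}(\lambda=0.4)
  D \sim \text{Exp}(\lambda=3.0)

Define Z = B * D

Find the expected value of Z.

For independent RVs: E[XY] = E[X]*E[Y]
E[B] = 2.5
E[D] = 0.33333333
E[Z] = 2.5 * 0.33333333 = 0.83333333

0.83333333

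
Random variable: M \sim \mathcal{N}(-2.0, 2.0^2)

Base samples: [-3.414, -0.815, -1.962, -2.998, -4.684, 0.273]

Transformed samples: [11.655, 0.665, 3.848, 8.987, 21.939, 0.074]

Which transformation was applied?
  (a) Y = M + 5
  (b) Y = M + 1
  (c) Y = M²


Checking option (c) Y = M²:
  M = -3.414 -> Y = 11.655 ✓
  M = -0.815 -> Y = 0.665 ✓
  M = -1.962 -> Y = 3.848 ✓
All samples match this transformation.

(c) M²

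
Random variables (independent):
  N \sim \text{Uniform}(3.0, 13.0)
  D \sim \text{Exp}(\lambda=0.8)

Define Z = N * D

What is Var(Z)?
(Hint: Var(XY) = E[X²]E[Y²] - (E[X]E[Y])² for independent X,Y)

Var(XY) = E[X²]E[Y²] - (E[X]E[Y])²
E[N] = 8, Var(N) = 8.3333333
E[D] = 1.25, Var(D) = 1.5625
E[N²] = 8.3333333 + 8² = 72.333333
E[D²] = 1.5625 + 1.25² = 3.125
Var(Z) = 72.333333*3.125 - (8*1.25)²
= 226.04167 - 100 = 126.04167

126.04167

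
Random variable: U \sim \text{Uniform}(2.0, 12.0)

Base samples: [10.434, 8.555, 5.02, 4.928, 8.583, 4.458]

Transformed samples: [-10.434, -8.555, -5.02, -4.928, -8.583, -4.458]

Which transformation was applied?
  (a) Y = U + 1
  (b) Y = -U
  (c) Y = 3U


Checking option (b) Y = -U:
  U = 10.434 -> Y = -10.434 ✓
  U = 8.555 -> Y = -8.555 ✓
  U = 5.02 -> Y = -5.02 ✓
All samples match this transformation.

(b) -U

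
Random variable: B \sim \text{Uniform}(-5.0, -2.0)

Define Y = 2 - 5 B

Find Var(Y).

For Y = aB + b: Var(Y) = a² * Var(B)
Var(B) = (-2 + 5)^2/12 = 0.75
Var(Y) = (-5)² * 0.75 = 25 * 0.75 = 18.75

18.75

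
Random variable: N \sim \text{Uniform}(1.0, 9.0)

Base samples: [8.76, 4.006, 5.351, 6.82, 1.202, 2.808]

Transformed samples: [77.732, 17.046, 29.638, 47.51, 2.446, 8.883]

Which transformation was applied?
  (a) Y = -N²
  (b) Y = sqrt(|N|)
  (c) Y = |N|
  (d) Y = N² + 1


Checking option (d) Y = N² + 1:
  N = 8.76 -> Y = 77.732 ✓
  N = 4.006 -> Y = 17.046 ✓
  N = 5.351 -> Y = 29.638 ✓
All samples match this transformation.

(d) N² + 1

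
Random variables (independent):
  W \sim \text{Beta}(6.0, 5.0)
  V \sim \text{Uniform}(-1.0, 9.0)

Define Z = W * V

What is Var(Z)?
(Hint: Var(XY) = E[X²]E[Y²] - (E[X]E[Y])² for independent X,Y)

Var(XY) = E[X²]E[Y²] - (E[X]E[Y])²
E[W] = 0.54545455, Var(W) = 0.020661157
E[V] = 4, Var(V) = 8.3333333
E[W²] = 0.020661157 + 0.54545455² = 0.31818182
E[V²] = 8.3333333 + 4² = 24.333333
Var(Z) = 0.31818182*24.333333 - (0.54545455*4)²
= 7.7424242 - 4.7603306 = 2.9820937

2.9820937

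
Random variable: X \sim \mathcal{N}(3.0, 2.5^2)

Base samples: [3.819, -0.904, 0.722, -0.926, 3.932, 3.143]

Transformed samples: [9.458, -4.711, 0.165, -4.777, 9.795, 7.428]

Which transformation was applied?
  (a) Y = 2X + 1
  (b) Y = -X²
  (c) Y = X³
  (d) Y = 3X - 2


Checking option (d) Y = 3X - 2:
  X = 3.819 -> Y = 9.458 ✓
  X = -0.904 -> Y = -4.711 ✓
  X = 0.722 -> Y = 0.165 ✓
All samples match this transformation.

(d) 3X - 2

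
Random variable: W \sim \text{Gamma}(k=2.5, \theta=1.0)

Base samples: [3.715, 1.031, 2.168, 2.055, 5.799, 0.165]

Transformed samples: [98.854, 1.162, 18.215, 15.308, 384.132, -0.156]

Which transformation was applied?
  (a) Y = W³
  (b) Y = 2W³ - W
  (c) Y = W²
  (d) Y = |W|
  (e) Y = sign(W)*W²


Checking option (b) Y = 2W³ - W:
  W = 3.715 -> Y = 98.854 ✓
  W = 1.031 -> Y = 1.162 ✓
  W = 2.168 -> Y = 18.215 ✓
All samples match this transformation.

(b) 2W³ - W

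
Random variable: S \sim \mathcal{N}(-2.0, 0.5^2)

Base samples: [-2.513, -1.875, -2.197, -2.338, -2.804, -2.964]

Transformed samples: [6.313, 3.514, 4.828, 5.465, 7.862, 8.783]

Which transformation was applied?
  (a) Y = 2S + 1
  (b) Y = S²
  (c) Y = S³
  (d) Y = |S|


Checking option (b) Y = S²:
  S = -2.513 -> Y = 6.313 ✓
  S = -1.875 -> Y = 3.514 ✓
  S = -2.197 -> Y = 4.828 ✓
All samples match this transformation.

(b) S²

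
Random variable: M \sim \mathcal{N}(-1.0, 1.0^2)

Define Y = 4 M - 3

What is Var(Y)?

For Y = aM + b: Var(Y) = a² * Var(M)
Var(M) = 1.0^2 = 1
Var(Y) = 4² * 1 = 16 * 1 = 16

16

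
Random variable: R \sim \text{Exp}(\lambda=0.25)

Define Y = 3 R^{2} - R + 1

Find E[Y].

E[Y] = 3*E[R²] - 1*E[R] + 1
E[R] = 4
E[R²] = Var(R) + (E[R])² = 16 + 16 = 32
E[Y] = 3*32 - 1*4 + 1 = 93

93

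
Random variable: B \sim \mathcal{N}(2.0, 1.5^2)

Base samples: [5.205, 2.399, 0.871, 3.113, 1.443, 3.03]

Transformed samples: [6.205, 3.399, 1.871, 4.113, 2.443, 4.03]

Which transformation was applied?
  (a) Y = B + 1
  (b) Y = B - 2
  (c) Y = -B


Checking option (a) Y = B + 1:
  B = 5.205 -> Y = 6.205 ✓
  B = 2.399 -> Y = 3.399 ✓
  B = 0.871 -> Y = 1.871 ✓
All samples match this transformation.

(a) B + 1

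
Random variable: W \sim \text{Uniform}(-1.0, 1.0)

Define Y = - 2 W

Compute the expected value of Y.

For Y = -2W:
E[Y] = -2 * E[W]
E[W] = (-1 + 1)/2 = 0
E[Y] = -2 * 0 = 0

0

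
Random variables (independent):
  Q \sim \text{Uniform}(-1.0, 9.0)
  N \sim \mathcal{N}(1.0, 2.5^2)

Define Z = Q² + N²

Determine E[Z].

E[Z] = E[Q²] + E[N²]
E[Q²] = Var(Q) + E[Q]² = 8.3333333 + 16 = 24.333333
E[N²] = Var(N) + E[N]² = 6.25 + 1 = 7.25
E[Z] = 24.333333 + 7.25 = 31.583333

31.583333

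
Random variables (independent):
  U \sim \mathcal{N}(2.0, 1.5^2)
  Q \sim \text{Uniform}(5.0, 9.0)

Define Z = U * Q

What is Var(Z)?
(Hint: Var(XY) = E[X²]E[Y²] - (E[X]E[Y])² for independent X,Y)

Var(XY) = E[X²]E[Y²] - (E[X]E[Y])²
E[U] = 2, Var(U) = 2.25
E[Q] = 7, Var(Q) = 1.3333333
E[U²] = 2.25 + 2² = 6.25
E[Q²] = 1.3333333 + 7² = 50.333333
Var(Z) = 6.25*50.333333 - (2*7)²
= 314.58333 - 196 = 118.58333

118.58333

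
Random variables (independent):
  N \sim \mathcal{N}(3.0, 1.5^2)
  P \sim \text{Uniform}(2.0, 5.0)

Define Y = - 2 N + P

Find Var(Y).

For independent RVs: Var(aX + bY) = a²Var(X) + b²Var(Y)
Var(N) = 2.25
Var(P) = 0.75
Var(Y) = (-2)²*2.25 + 1²*0.75
= 4*2.25 + 1*0.75 = 9.75

9.75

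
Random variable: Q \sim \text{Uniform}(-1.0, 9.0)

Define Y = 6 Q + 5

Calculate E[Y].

For Y = 6Q + 5:
E[Y] = 6 * E[Q] + 5
E[Q] = (-1 + 9)/2 = 4
E[Y] = 6 * 4 + 5 = 29

29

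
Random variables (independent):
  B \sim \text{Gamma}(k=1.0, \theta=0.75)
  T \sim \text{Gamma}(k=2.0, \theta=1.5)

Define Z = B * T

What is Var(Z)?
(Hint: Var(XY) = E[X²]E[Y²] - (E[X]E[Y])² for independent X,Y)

Var(XY) = E[X²]E[Y²] - (E[X]E[Y])²
E[B] = 0.75, Var(B) = 0.5625
E[T] = 3, Var(T) = 4.5
E[B²] = 0.5625 + 0.75² = 1.125
E[T²] = 4.5 + 3² = 13.5
Var(Z) = 1.125*13.5 - (0.75*3)²
= 15.1875 - 5.0625 = 10.125

10.125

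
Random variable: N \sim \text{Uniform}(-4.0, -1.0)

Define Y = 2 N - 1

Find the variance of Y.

For Y = aN + b: Var(Y) = a² * Var(N)
Var(N) = (-1 + 4)^2/12 = 0.75
Var(Y) = 2² * 0.75 = 4 * 0.75 = 3

3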